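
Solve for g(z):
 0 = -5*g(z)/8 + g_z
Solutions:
 g(z) = C1*exp(5*z/8)


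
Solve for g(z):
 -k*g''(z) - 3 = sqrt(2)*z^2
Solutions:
 g(z) = C1 + C2*z - sqrt(2)*z^4/(12*k) - 3*z^2/(2*k)


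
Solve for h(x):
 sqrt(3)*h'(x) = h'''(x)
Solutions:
 h(x) = C1 + C2*exp(-3^(1/4)*x) + C3*exp(3^(1/4)*x)


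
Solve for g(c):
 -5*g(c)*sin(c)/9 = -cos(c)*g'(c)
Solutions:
 g(c) = C1/cos(c)^(5/9)


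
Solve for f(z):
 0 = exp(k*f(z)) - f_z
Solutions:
 f(z) = Piecewise((log(-1/(C1*k + k*z))/k, Ne(k, 0)), (nan, True))
 f(z) = Piecewise((C1 + z, Eq(k, 0)), (nan, True))


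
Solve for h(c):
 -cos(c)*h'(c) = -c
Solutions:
 h(c) = C1 + Integral(c/cos(c), c)


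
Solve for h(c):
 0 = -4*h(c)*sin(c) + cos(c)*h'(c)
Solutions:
 h(c) = C1/cos(c)^4


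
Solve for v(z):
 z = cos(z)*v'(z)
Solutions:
 v(z) = C1 + Integral(z/cos(z), z)


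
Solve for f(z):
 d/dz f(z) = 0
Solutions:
 f(z) = C1


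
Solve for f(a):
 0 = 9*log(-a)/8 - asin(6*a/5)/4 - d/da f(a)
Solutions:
 f(a) = C1 + 9*a*log(-a)/8 - a*asin(6*a/5)/4 - 9*a/8 - sqrt(25 - 36*a^2)/24


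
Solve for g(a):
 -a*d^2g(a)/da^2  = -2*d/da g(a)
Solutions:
 g(a) = C1 + C2*a^3


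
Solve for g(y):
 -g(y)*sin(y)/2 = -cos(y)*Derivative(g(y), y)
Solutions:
 g(y) = C1/sqrt(cos(y))


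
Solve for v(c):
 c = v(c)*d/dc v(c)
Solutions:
 v(c) = -sqrt(C1 + c^2)
 v(c) = sqrt(C1 + c^2)


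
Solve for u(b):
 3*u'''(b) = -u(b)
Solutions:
 u(b) = C3*exp(-3^(2/3)*b/3) + (C1*sin(3^(1/6)*b/2) + C2*cos(3^(1/6)*b/2))*exp(3^(2/3)*b/6)


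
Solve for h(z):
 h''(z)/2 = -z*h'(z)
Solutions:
 h(z) = C1 + C2*erf(z)


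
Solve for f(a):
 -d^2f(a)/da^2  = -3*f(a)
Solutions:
 f(a) = C1*exp(-sqrt(3)*a) + C2*exp(sqrt(3)*a)


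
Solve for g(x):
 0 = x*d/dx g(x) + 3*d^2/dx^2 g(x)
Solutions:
 g(x) = C1 + C2*erf(sqrt(6)*x/6)


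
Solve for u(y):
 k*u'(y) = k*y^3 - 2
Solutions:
 u(y) = C1 + y^4/4 - 2*y/k


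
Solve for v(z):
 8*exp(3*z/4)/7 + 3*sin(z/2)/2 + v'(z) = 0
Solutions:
 v(z) = C1 - 32*exp(3*z/4)/21 + 3*cos(z/2)


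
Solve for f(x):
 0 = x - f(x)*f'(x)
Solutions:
 f(x) = -sqrt(C1 + x^2)
 f(x) = sqrt(C1 + x^2)


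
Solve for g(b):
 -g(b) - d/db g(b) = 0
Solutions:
 g(b) = C1*exp(-b)


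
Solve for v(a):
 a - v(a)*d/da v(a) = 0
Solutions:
 v(a) = -sqrt(C1 + a^2)
 v(a) = sqrt(C1 + a^2)


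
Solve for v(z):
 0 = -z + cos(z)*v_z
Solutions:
 v(z) = C1 + Integral(z/cos(z), z)


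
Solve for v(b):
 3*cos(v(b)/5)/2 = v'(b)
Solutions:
 -3*b/2 - 5*log(sin(v(b)/5) - 1)/2 + 5*log(sin(v(b)/5) + 1)/2 = C1


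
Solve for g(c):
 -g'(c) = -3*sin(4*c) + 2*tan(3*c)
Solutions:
 g(c) = C1 + 2*log(cos(3*c))/3 - 3*cos(4*c)/4


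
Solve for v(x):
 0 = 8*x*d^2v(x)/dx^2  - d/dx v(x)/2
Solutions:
 v(x) = C1 + C2*x^(17/16)


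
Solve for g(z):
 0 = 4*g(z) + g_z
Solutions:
 g(z) = C1*exp(-4*z)


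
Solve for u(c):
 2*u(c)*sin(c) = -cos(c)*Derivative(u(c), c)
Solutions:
 u(c) = C1*cos(c)^2


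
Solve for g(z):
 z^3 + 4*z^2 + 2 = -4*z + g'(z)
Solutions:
 g(z) = C1 + z^4/4 + 4*z^3/3 + 2*z^2 + 2*z


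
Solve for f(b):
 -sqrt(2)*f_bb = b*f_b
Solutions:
 f(b) = C1 + C2*erf(2^(1/4)*b/2)


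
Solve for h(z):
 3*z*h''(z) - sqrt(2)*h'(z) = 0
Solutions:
 h(z) = C1 + C2*z^(sqrt(2)/3 + 1)


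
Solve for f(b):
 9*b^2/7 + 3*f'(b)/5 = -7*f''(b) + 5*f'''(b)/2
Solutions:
 f(b) = C1 + C2*exp(b*(7 - sqrt(55))/5) + C3*exp(b*(7 + sqrt(55))/5) - 5*b^3/7 + 25*b^2 - 12625*b/21


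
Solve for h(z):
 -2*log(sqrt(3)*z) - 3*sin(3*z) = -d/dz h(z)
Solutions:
 h(z) = C1 + 2*z*log(z) - 2*z + z*log(3) - cos(3*z)


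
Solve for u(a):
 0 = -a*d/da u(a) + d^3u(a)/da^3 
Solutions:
 u(a) = C1 + Integral(C2*airyai(a) + C3*airybi(a), a)


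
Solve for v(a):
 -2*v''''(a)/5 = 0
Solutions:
 v(a) = C1 + C2*a + C3*a^2 + C4*a^3


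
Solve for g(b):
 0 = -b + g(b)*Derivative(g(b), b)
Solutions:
 g(b) = -sqrt(C1 + b^2)
 g(b) = sqrt(C1 + b^2)


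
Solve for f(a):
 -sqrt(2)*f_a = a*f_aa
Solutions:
 f(a) = C1 + C2*a^(1 - sqrt(2))


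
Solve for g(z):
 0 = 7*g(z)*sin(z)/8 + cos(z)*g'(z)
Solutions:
 g(z) = C1*cos(z)^(7/8)


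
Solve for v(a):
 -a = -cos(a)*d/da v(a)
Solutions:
 v(a) = C1 + Integral(a/cos(a), a)


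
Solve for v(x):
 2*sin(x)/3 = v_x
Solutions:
 v(x) = C1 - 2*cos(x)/3


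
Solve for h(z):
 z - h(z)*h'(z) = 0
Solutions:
 h(z) = -sqrt(C1 + z^2)
 h(z) = sqrt(C1 + z^2)


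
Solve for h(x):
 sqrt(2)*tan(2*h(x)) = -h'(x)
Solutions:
 h(x) = -asin(C1*exp(-2*sqrt(2)*x))/2 + pi/2
 h(x) = asin(C1*exp(-2*sqrt(2)*x))/2


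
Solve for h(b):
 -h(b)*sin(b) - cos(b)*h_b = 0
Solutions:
 h(b) = C1*cos(b)


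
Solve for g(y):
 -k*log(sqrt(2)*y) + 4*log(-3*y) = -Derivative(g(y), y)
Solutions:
 g(y) = C1 + y*(k - 4)*log(y) + y*(-k + k*log(2)/2 - 4*log(3) + 4 - 4*I*pi)


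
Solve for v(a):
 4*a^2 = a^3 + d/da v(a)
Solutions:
 v(a) = C1 - a^4/4 + 4*a^3/3


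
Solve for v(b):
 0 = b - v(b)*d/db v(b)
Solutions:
 v(b) = -sqrt(C1 + b^2)
 v(b) = sqrt(C1 + b^2)


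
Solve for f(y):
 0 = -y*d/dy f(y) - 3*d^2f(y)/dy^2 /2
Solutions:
 f(y) = C1 + C2*erf(sqrt(3)*y/3)


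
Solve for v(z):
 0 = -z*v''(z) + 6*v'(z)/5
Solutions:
 v(z) = C1 + C2*z^(11/5)


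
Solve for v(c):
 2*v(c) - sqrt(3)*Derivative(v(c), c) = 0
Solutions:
 v(c) = C1*exp(2*sqrt(3)*c/3)


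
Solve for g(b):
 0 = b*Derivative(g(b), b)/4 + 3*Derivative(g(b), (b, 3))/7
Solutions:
 g(b) = C1 + Integral(C2*airyai(-126^(1/3)*b/6) + C3*airybi(-126^(1/3)*b/6), b)


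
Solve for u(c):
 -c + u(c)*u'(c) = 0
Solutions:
 u(c) = -sqrt(C1 + c^2)
 u(c) = sqrt(C1 + c^2)


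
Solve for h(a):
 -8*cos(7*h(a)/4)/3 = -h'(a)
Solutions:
 -8*a/3 - 2*log(sin(7*h(a)/4) - 1)/7 + 2*log(sin(7*h(a)/4) + 1)/7 = C1


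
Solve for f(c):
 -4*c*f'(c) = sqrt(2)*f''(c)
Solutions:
 f(c) = C1 + C2*erf(2^(1/4)*c)


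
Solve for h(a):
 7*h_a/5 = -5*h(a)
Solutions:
 h(a) = C1*exp(-25*a/7)


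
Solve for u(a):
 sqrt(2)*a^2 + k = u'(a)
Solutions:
 u(a) = C1 + sqrt(2)*a^3/3 + a*k


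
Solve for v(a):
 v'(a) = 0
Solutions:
 v(a) = C1


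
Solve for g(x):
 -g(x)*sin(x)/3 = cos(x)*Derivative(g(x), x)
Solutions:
 g(x) = C1*cos(x)^(1/3)


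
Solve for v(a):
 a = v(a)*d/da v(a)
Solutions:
 v(a) = -sqrt(C1 + a^2)
 v(a) = sqrt(C1 + a^2)


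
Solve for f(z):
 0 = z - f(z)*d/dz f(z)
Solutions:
 f(z) = -sqrt(C1 + z^2)
 f(z) = sqrt(C1 + z^2)


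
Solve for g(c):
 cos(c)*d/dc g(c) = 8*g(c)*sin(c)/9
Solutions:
 g(c) = C1/cos(c)^(8/9)


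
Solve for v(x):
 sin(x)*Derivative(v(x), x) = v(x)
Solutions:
 v(x) = C1*sqrt(cos(x) - 1)/sqrt(cos(x) + 1)


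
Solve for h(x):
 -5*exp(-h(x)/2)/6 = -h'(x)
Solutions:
 h(x) = 2*log(C1 + 5*x/12)


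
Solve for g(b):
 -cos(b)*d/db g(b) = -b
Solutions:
 g(b) = C1 + Integral(b/cos(b), b)


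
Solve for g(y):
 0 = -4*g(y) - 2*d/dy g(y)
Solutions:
 g(y) = C1*exp(-2*y)


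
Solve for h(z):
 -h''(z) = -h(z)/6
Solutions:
 h(z) = C1*exp(-sqrt(6)*z/6) + C2*exp(sqrt(6)*z/6)


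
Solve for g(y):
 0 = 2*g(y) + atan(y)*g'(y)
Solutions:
 g(y) = C1*exp(-2*Integral(1/atan(y), y))


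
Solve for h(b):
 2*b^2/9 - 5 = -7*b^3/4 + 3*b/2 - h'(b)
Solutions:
 h(b) = C1 - 7*b^4/16 - 2*b^3/27 + 3*b^2/4 + 5*b


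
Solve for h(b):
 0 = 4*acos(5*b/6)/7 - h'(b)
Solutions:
 h(b) = C1 + 4*b*acos(5*b/6)/7 - 4*sqrt(36 - 25*b^2)/35


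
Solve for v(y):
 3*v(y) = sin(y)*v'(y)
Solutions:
 v(y) = C1*(cos(y) - 1)^(3/2)/(cos(y) + 1)^(3/2)


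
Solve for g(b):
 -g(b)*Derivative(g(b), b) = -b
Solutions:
 g(b) = -sqrt(C1 + b^2)
 g(b) = sqrt(C1 + b^2)


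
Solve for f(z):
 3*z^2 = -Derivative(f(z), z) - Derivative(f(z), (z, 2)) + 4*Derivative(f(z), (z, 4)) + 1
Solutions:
 f(z) = C1 + C2*exp(-3^(1/3)*z*(3^(1/3)/(sqrt(78) + 9)^(1/3) + (sqrt(78) + 9)^(1/3))/12)*sin(3^(1/6)*z*(-3^(2/3)*(sqrt(78) + 9)^(1/3) + 3/(sqrt(78) + 9)^(1/3))/12) + C3*exp(-3^(1/3)*z*(3^(1/3)/(sqrt(78) + 9)^(1/3) + (sqrt(78) + 9)^(1/3))/12)*cos(3^(1/6)*z*(-3^(2/3)*(sqrt(78) + 9)^(1/3) + 3/(sqrt(78) + 9)^(1/3))/12) + C4*exp(3^(1/3)*z*(3^(1/3)/(sqrt(78) + 9)^(1/3) + (sqrt(78) + 9)^(1/3))/6) - z^3 + 3*z^2 - 5*z


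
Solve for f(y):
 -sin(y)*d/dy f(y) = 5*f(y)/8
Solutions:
 f(y) = C1*(cos(y) + 1)^(5/16)/(cos(y) - 1)^(5/16)


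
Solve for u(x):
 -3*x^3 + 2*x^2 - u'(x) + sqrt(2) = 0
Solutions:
 u(x) = C1 - 3*x^4/4 + 2*x^3/3 + sqrt(2)*x


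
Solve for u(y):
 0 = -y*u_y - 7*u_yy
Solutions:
 u(y) = C1 + C2*erf(sqrt(14)*y/14)


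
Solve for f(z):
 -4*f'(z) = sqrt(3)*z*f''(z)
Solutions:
 f(z) = C1 + C2*z^(1 - 4*sqrt(3)/3)


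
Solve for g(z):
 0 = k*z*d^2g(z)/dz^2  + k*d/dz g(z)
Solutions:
 g(z) = C1 + C2*log(z)


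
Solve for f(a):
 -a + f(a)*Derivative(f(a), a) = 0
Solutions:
 f(a) = -sqrt(C1 + a^2)
 f(a) = sqrt(C1 + a^2)


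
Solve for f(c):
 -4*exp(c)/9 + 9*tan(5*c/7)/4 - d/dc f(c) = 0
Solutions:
 f(c) = C1 - 4*exp(c)/9 - 63*log(cos(5*c/7))/20


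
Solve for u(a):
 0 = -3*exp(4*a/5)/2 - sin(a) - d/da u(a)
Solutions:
 u(a) = C1 - 15*exp(4*a/5)/8 + cos(a)


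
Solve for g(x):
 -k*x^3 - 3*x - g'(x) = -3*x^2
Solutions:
 g(x) = C1 - k*x^4/4 + x^3 - 3*x^2/2


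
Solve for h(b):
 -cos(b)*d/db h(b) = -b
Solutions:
 h(b) = C1 + Integral(b/cos(b), b)


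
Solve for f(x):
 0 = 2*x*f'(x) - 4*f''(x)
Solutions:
 f(x) = C1 + C2*erfi(x/2)


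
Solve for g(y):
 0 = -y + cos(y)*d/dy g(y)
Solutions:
 g(y) = C1 + Integral(y/cos(y), y)


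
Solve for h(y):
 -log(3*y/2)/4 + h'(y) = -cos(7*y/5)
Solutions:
 h(y) = C1 + y*log(y)/4 - y/4 - y*log(2)/4 + y*log(3)/4 - 5*sin(7*y/5)/7


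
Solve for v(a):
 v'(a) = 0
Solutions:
 v(a) = C1


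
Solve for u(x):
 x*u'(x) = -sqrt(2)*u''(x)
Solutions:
 u(x) = C1 + C2*erf(2^(1/4)*x/2)


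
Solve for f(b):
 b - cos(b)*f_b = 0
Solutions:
 f(b) = C1 + Integral(b/cos(b), b)


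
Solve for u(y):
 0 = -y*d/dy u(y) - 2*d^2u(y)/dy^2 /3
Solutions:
 u(y) = C1 + C2*erf(sqrt(3)*y/2)


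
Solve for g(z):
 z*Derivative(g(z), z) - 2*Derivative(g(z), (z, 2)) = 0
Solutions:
 g(z) = C1 + C2*erfi(z/2)


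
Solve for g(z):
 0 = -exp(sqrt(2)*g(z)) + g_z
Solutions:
 g(z) = sqrt(2)*(2*log(-1/(C1 + z)) - log(2))/4


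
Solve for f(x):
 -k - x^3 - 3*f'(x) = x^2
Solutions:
 f(x) = C1 - k*x/3 - x^4/12 - x^3/9


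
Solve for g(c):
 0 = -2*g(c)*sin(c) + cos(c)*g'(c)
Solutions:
 g(c) = C1/cos(c)^2


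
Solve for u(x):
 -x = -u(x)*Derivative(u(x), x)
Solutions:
 u(x) = -sqrt(C1 + x^2)
 u(x) = sqrt(C1 + x^2)


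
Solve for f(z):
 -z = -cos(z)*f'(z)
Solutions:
 f(z) = C1 + Integral(z/cos(z), z)


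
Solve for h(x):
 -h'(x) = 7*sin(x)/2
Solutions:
 h(x) = C1 + 7*cos(x)/2


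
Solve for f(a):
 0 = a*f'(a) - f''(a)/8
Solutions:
 f(a) = C1 + C2*erfi(2*a)


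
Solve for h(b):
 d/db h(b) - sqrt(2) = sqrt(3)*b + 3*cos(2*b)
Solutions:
 h(b) = C1 + sqrt(3)*b^2/2 + sqrt(2)*b + 3*sin(2*b)/2


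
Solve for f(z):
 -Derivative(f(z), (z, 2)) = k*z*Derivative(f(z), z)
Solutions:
 f(z) = Piecewise((-sqrt(2)*sqrt(pi)*C1*erf(sqrt(2)*sqrt(k)*z/2)/(2*sqrt(k)) - C2, (k > 0) | (k < 0)), (-C1*z - C2, True))


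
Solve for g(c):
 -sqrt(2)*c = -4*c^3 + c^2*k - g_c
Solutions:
 g(c) = C1 - c^4 + c^3*k/3 + sqrt(2)*c^2/2


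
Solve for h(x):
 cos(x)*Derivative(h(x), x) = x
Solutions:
 h(x) = C1 + Integral(x/cos(x), x)


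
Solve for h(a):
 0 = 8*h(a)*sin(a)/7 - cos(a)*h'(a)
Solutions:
 h(a) = C1/cos(a)^(8/7)


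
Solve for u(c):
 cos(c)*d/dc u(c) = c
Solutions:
 u(c) = C1 + Integral(c/cos(c), c)


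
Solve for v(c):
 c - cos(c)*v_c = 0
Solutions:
 v(c) = C1 + Integral(c/cos(c), c)


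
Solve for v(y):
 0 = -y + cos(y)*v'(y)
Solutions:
 v(y) = C1 + Integral(y/cos(y), y)


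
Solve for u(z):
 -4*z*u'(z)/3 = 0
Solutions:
 u(z) = C1


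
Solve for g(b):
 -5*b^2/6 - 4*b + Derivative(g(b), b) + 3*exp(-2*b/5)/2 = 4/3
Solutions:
 g(b) = C1 + 5*b^3/18 + 2*b^2 + 4*b/3 + 15*exp(-2*b/5)/4


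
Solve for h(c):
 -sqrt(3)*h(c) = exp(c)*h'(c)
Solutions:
 h(c) = C1*exp(sqrt(3)*exp(-c))


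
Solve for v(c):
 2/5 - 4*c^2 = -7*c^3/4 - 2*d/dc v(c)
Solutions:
 v(c) = C1 - 7*c^4/32 + 2*c^3/3 - c/5


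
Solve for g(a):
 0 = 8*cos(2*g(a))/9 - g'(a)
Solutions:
 -8*a/9 - log(sin(2*g(a)) - 1)/4 + log(sin(2*g(a)) + 1)/4 = C1


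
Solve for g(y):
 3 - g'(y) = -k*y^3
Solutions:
 g(y) = C1 + k*y^4/4 + 3*y


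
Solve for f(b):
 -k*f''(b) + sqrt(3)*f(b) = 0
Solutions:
 f(b) = C1*exp(-3^(1/4)*b*sqrt(1/k)) + C2*exp(3^(1/4)*b*sqrt(1/k))


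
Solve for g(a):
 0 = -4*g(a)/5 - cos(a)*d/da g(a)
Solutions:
 g(a) = C1*(sin(a) - 1)^(2/5)/(sin(a) + 1)^(2/5)


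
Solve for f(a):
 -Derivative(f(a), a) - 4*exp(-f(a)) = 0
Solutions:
 f(a) = log(C1 - 4*a)


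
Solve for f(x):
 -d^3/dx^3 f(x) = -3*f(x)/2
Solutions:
 f(x) = C3*exp(2^(2/3)*3^(1/3)*x/2) + (C1*sin(2^(2/3)*3^(5/6)*x/4) + C2*cos(2^(2/3)*3^(5/6)*x/4))*exp(-2^(2/3)*3^(1/3)*x/4)


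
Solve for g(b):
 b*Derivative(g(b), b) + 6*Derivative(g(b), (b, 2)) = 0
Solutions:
 g(b) = C1 + C2*erf(sqrt(3)*b/6)


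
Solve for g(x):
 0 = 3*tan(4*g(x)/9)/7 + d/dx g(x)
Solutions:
 g(x) = -9*asin(C1*exp(-4*x/21))/4 + 9*pi/4
 g(x) = 9*asin(C1*exp(-4*x/21))/4


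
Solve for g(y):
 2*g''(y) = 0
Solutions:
 g(y) = C1 + C2*y


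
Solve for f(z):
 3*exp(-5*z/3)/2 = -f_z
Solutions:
 f(z) = C1 + 9*exp(-5*z/3)/10


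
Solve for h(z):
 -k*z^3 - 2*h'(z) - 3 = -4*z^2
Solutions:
 h(z) = C1 - k*z^4/8 + 2*z^3/3 - 3*z/2


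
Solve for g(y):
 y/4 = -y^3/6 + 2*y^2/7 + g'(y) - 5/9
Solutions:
 g(y) = C1 + y^4/24 - 2*y^3/21 + y^2/8 + 5*y/9


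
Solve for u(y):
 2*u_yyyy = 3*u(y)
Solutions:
 u(y) = C1*exp(-2^(3/4)*3^(1/4)*y/2) + C2*exp(2^(3/4)*3^(1/4)*y/2) + C3*sin(2^(3/4)*3^(1/4)*y/2) + C4*cos(2^(3/4)*3^(1/4)*y/2)


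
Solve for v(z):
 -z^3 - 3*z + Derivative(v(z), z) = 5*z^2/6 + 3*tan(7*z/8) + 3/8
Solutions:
 v(z) = C1 + z^4/4 + 5*z^3/18 + 3*z^2/2 + 3*z/8 - 24*log(cos(7*z/8))/7


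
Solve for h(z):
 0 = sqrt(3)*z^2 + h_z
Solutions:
 h(z) = C1 - sqrt(3)*z^3/3


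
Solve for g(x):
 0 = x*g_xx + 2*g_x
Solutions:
 g(x) = C1 + C2/x


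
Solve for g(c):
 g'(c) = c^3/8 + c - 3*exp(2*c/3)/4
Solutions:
 g(c) = C1 + c^4/32 + c^2/2 - 9*exp(2*c/3)/8


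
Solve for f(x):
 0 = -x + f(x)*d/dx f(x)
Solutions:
 f(x) = -sqrt(C1 + x^2)
 f(x) = sqrt(C1 + x^2)


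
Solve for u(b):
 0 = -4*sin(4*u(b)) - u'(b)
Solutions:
 u(b) = -acos((-C1 - exp(32*b))/(C1 - exp(32*b)))/4 + pi/2
 u(b) = acos((-C1 - exp(32*b))/(C1 - exp(32*b)))/4


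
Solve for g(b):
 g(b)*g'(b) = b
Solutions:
 g(b) = -sqrt(C1 + b^2)
 g(b) = sqrt(C1 + b^2)


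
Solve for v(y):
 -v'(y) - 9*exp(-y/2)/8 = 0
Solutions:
 v(y) = C1 + 9*exp(-y/2)/4


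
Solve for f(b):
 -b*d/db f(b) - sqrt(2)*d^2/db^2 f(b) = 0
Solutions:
 f(b) = C1 + C2*erf(2^(1/4)*b/2)


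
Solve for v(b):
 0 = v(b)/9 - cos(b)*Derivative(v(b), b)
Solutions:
 v(b) = C1*(sin(b) + 1)^(1/18)/(sin(b) - 1)^(1/18)


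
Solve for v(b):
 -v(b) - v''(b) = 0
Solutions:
 v(b) = C1*sin(b) + C2*cos(b)


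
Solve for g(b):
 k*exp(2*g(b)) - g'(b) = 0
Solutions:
 g(b) = log(-sqrt(-1/(C1 + b*k))) - log(2)/2
 g(b) = log(-1/(C1 + b*k))/2 - log(2)/2


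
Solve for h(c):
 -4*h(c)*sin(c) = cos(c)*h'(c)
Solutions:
 h(c) = C1*cos(c)^4


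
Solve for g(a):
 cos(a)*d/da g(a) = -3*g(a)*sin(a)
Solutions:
 g(a) = C1*cos(a)^3


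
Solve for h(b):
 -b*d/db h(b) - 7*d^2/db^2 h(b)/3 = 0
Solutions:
 h(b) = C1 + C2*erf(sqrt(42)*b/14)


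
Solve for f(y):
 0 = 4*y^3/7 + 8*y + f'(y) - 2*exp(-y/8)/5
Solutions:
 f(y) = C1 - y^4/7 - 4*y^2 - 16*exp(-y/8)/5


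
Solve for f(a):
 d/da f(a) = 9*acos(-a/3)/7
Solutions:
 f(a) = C1 + 9*a*acos(-a/3)/7 + 9*sqrt(9 - a^2)/7


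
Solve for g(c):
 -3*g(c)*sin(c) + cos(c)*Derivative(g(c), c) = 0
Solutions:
 g(c) = C1/cos(c)^3


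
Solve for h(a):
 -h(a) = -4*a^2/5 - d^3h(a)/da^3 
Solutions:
 h(a) = C3*exp(a) + 4*a^2/5 + (C1*sin(sqrt(3)*a/2) + C2*cos(sqrt(3)*a/2))*exp(-a/2)


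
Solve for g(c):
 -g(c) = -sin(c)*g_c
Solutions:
 g(c) = C1*sqrt(cos(c) - 1)/sqrt(cos(c) + 1)


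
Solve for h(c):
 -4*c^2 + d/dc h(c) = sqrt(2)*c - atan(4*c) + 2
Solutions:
 h(c) = C1 + 4*c^3/3 + sqrt(2)*c^2/2 - c*atan(4*c) + 2*c + log(16*c^2 + 1)/8


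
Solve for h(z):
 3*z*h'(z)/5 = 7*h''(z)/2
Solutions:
 h(z) = C1 + C2*erfi(sqrt(105)*z/35)


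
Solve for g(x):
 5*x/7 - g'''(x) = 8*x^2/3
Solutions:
 g(x) = C1 + C2*x + C3*x^2 - 2*x^5/45 + 5*x^4/168


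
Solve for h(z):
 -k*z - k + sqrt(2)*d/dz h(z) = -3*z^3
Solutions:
 h(z) = C1 + sqrt(2)*k*z^2/4 + sqrt(2)*k*z/2 - 3*sqrt(2)*z^4/8


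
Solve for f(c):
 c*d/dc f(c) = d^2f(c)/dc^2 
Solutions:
 f(c) = C1 + C2*erfi(sqrt(2)*c/2)


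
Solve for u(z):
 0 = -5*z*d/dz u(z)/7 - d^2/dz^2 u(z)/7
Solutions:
 u(z) = C1 + C2*erf(sqrt(10)*z/2)


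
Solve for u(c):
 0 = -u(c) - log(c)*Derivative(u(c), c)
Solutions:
 u(c) = C1*exp(-li(c))


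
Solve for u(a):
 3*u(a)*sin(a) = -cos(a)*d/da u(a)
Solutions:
 u(a) = C1*cos(a)^3


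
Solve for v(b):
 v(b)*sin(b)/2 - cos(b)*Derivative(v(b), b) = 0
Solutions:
 v(b) = C1/sqrt(cos(b))


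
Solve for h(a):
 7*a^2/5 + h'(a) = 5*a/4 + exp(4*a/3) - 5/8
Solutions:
 h(a) = C1 - 7*a^3/15 + 5*a^2/8 - 5*a/8 + 3*exp(4*a/3)/4


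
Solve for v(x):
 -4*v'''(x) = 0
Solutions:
 v(x) = C1 + C2*x + C3*x^2


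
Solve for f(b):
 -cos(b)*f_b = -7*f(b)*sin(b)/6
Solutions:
 f(b) = C1/cos(b)^(7/6)


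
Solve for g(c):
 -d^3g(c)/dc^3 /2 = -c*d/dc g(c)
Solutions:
 g(c) = C1 + Integral(C2*airyai(2^(1/3)*c) + C3*airybi(2^(1/3)*c), c)


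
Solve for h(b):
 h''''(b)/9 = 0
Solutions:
 h(b) = C1 + C2*b + C3*b^2 + C4*b^3


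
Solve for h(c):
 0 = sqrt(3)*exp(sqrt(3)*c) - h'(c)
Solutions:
 h(c) = C1 + exp(sqrt(3)*c)


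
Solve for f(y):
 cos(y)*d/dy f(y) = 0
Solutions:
 f(y) = C1


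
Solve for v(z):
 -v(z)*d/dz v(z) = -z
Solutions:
 v(z) = -sqrt(C1 + z^2)
 v(z) = sqrt(C1 + z^2)


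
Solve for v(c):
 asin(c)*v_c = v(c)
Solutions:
 v(c) = C1*exp(Integral(1/asin(c), c))


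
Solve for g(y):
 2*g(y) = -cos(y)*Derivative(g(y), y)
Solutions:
 g(y) = C1*(sin(y) - 1)/(sin(y) + 1)


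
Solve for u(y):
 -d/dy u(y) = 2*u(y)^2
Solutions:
 u(y) = 1/(C1 + 2*y)


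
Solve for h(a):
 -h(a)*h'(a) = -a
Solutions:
 h(a) = -sqrt(C1 + a^2)
 h(a) = sqrt(C1 + a^2)


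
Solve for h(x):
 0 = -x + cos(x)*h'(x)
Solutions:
 h(x) = C1 + Integral(x/cos(x), x)


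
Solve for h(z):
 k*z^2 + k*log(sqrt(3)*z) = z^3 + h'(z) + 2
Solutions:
 h(z) = C1 + k*z^3/3 + k*z*log(z) - k*z + k*z*log(3)/2 - z^4/4 - 2*z


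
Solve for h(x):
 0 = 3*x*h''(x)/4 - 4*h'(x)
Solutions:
 h(x) = C1 + C2*x^(19/3)


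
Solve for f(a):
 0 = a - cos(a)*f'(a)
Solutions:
 f(a) = C1 + Integral(a/cos(a), a)


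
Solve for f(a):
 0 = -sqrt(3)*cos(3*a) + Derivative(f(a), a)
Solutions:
 f(a) = C1 + sqrt(3)*sin(3*a)/3


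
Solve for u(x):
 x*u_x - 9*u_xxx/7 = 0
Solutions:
 u(x) = C1 + Integral(C2*airyai(21^(1/3)*x/3) + C3*airybi(21^(1/3)*x/3), x)


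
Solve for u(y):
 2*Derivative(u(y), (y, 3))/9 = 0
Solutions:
 u(y) = C1 + C2*y + C3*y^2


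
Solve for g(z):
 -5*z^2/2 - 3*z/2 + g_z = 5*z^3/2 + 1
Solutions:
 g(z) = C1 + 5*z^4/8 + 5*z^3/6 + 3*z^2/4 + z


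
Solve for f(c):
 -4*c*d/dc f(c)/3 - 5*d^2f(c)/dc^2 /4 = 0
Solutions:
 f(c) = C1 + C2*erf(2*sqrt(30)*c/15)


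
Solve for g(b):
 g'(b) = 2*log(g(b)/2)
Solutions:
 Integral(1/(-log(_y) + log(2)), (_y, g(b)))/2 = C1 - b


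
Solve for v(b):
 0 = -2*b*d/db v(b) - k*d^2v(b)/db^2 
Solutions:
 v(b) = C1 + C2*sqrt(k)*erf(b*sqrt(1/k))


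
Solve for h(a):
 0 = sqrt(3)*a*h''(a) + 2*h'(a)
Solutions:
 h(a) = C1 + C2*a^(1 - 2*sqrt(3)/3)


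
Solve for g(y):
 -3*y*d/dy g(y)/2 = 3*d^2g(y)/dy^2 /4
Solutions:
 g(y) = C1 + C2*erf(y)


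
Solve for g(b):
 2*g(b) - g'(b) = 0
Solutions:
 g(b) = C1*exp(2*b)


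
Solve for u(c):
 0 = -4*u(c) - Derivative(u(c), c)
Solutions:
 u(c) = C1*exp(-4*c)


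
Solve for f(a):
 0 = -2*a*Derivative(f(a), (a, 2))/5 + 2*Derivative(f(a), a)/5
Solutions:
 f(a) = C1 + C2*a^2


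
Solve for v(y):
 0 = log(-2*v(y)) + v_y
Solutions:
 Integral(1/(log(-_y) + log(2)), (_y, v(y))) = C1 - y


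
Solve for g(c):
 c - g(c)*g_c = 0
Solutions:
 g(c) = -sqrt(C1 + c^2)
 g(c) = sqrt(C1 + c^2)


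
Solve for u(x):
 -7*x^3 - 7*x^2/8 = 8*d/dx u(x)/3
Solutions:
 u(x) = C1 - 21*x^4/32 - 7*x^3/64


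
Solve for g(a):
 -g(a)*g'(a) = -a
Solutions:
 g(a) = -sqrt(C1 + a^2)
 g(a) = sqrt(C1 + a^2)


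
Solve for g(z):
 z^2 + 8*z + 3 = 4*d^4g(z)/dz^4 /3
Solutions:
 g(z) = C1 + C2*z + C3*z^2 + C4*z^3 + z^6/480 + z^5/20 + 3*z^4/32


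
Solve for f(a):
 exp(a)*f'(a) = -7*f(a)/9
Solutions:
 f(a) = C1*exp(7*exp(-a)/9)


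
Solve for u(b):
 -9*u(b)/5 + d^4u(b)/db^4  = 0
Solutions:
 u(b) = C1*exp(-sqrt(3)*5^(3/4)*b/5) + C2*exp(sqrt(3)*5^(3/4)*b/5) + C3*sin(sqrt(3)*5^(3/4)*b/5) + C4*cos(sqrt(3)*5^(3/4)*b/5)


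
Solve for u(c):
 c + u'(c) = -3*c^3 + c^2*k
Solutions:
 u(c) = C1 - 3*c^4/4 + c^3*k/3 - c^2/2


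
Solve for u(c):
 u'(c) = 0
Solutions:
 u(c) = C1


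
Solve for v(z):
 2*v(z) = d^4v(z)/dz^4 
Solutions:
 v(z) = C1*exp(-2^(1/4)*z) + C2*exp(2^(1/4)*z) + C3*sin(2^(1/4)*z) + C4*cos(2^(1/4)*z)


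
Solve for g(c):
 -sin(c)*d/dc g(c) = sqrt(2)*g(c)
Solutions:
 g(c) = C1*(cos(c) + 1)^(sqrt(2)/2)/(cos(c) - 1)^(sqrt(2)/2)


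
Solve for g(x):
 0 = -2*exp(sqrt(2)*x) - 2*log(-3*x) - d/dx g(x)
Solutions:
 g(x) = C1 - 2*x*log(-x) + 2*x*(1 - log(3)) - sqrt(2)*exp(sqrt(2)*x)


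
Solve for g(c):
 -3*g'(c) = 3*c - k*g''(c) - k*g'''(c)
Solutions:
 g(c) = C1 + C2*exp(c*(-1 + sqrt(k*(k + 12))/k)/2) + C3*exp(-c*(1 + sqrt(k*(k + 12))/k)/2) - c^2/2 - c*k/3


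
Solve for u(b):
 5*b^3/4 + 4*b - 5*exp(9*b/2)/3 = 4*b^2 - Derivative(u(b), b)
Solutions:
 u(b) = C1 - 5*b^4/16 + 4*b^3/3 - 2*b^2 + 10*exp(9*b/2)/27


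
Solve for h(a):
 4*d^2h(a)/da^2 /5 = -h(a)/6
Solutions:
 h(a) = C1*sin(sqrt(30)*a/12) + C2*cos(sqrt(30)*a/12)


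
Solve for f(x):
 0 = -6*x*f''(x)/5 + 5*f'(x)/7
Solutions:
 f(x) = C1 + C2*x^(67/42)


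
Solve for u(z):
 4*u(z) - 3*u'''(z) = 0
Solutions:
 u(z) = C3*exp(6^(2/3)*z/3) + (C1*sin(2^(2/3)*3^(1/6)*z/2) + C2*cos(2^(2/3)*3^(1/6)*z/2))*exp(-6^(2/3)*z/6)


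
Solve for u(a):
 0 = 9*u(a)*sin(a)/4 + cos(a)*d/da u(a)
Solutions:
 u(a) = C1*cos(a)^(9/4)


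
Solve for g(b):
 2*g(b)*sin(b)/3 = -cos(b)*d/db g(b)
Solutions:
 g(b) = C1*cos(b)^(2/3)


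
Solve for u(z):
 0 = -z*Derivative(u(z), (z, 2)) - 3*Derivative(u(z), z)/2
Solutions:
 u(z) = C1 + C2/sqrt(z)


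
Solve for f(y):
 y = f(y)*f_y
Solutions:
 f(y) = -sqrt(C1 + y^2)
 f(y) = sqrt(C1 + y^2)


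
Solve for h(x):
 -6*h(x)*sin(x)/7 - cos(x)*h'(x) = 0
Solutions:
 h(x) = C1*cos(x)^(6/7)


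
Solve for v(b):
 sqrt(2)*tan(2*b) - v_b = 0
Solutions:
 v(b) = C1 - sqrt(2)*log(cos(2*b))/2


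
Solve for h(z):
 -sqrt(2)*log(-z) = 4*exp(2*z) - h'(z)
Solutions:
 h(z) = C1 + sqrt(2)*z*log(-z) - sqrt(2)*z + 2*exp(2*z)


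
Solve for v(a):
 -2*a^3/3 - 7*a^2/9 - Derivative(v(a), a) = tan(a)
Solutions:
 v(a) = C1 - a^4/6 - 7*a^3/27 + log(cos(a))


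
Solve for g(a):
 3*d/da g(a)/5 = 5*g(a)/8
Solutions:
 g(a) = C1*exp(25*a/24)


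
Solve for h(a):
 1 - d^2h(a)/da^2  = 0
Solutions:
 h(a) = C1 + C2*a + a^2/2


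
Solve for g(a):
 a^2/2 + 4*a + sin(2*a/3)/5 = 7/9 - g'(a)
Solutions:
 g(a) = C1 - a^3/6 - 2*a^2 + 7*a/9 + 3*cos(2*a/3)/10


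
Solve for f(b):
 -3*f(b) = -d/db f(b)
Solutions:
 f(b) = C1*exp(3*b)


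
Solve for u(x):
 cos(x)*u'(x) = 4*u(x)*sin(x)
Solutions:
 u(x) = C1/cos(x)^4


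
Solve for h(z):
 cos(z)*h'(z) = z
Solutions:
 h(z) = C1 + Integral(z/cos(z), z)


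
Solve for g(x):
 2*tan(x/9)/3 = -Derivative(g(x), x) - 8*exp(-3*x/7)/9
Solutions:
 g(x) = C1 - 3*log(tan(x/9)^2 + 1) + 56*exp(-3*x/7)/27


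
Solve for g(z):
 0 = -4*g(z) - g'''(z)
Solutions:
 g(z) = C3*exp(-2^(2/3)*z) + (C1*sin(2^(2/3)*sqrt(3)*z/2) + C2*cos(2^(2/3)*sqrt(3)*z/2))*exp(2^(2/3)*z/2)


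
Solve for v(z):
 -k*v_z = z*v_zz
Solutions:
 v(z) = C1 + z^(1 - re(k))*(C2*sin(log(z)*Abs(im(k))) + C3*cos(log(z)*im(k)))


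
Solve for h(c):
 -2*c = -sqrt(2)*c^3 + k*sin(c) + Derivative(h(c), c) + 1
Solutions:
 h(c) = C1 + sqrt(2)*c^4/4 - c^2 - c + k*cos(c)


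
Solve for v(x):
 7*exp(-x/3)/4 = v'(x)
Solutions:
 v(x) = C1 - 21*exp(-x/3)/4


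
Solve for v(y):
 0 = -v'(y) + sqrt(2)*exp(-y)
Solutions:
 v(y) = C1 - sqrt(2)*exp(-y)


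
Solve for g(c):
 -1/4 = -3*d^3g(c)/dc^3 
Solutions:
 g(c) = C1 + C2*c + C3*c^2 + c^3/72


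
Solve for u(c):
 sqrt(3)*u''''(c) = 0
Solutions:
 u(c) = C1 + C2*c + C3*c^2 + C4*c^3


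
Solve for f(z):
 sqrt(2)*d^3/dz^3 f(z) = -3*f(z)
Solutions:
 f(z) = C3*exp(-2^(5/6)*3^(1/3)*z/2) + (C1*sin(6^(5/6)*z/4) + C2*cos(6^(5/6)*z/4))*exp(2^(5/6)*3^(1/3)*z/4)


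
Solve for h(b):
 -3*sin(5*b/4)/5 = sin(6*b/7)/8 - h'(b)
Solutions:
 h(b) = C1 - 7*cos(6*b/7)/48 - 12*cos(5*b/4)/25


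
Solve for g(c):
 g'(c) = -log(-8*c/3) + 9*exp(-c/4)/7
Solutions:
 g(c) = C1 - c*log(-c) + c*(-3*log(2) + 1 + log(3)) - 36*exp(-c/4)/7


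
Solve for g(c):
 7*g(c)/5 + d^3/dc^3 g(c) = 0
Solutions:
 g(c) = C3*exp(-5^(2/3)*7^(1/3)*c/5) + (C1*sin(sqrt(3)*5^(2/3)*7^(1/3)*c/10) + C2*cos(sqrt(3)*5^(2/3)*7^(1/3)*c/10))*exp(5^(2/3)*7^(1/3)*c/10)


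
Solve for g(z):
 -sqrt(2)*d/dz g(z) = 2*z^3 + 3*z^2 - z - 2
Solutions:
 g(z) = C1 - sqrt(2)*z^4/4 - sqrt(2)*z^3/2 + sqrt(2)*z^2/4 + sqrt(2)*z


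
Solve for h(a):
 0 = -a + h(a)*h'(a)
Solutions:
 h(a) = -sqrt(C1 + a^2)
 h(a) = sqrt(C1 + a^2)


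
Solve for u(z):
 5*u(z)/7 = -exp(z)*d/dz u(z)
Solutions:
 u(z) = C1*exp(5*exp(-z)/7)


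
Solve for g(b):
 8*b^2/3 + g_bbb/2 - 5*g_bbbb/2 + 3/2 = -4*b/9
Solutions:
 g(b) = C1 + C2*b + C3*b^2 + C4*exp(b/5) - 4*b^5/45 - 61*b^4/27 - 2467*b^3/54


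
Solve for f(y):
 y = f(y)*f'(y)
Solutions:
 f(y) = -sqrt(C1 + y^2)
 f(y) = sqrt(C1 + y^2)


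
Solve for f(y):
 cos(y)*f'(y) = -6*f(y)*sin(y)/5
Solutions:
 f(y) = C1*cos(y)^(6/5)


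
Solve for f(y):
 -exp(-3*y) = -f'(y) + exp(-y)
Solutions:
 f(y) = C1 - exp(-y) - exp(-3*y)/3


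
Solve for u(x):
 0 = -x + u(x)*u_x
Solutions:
 u(x) = -sqrt(C1 + x^2)
 u(x) = sqrt(C1 + x^2)


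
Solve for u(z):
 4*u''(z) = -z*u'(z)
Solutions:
 u(z) = C1 + C2*erf(sqrt(2)*z/4)


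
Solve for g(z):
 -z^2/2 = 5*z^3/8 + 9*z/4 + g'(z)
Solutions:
 g(z) = C1 - 5*z^4/32 - z^3/6 - 9*z^2/8


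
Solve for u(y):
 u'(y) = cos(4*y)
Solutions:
 u(y) = C1 + sin(4*y)/4


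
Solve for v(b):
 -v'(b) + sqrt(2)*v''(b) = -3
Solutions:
 v(b) = C1 + C2*exp(sqrt(2)*b/2) + 3*b


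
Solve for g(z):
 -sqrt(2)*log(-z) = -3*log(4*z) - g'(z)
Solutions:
 g(z) = C1 - z*(3 - sqrt(2))*log(z) + z*(-6*log(2) - sqrt(2) + 3 + sqrt(2)*I*pi)


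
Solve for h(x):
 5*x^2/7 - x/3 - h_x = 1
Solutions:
 h(x) = C1 + 5*x^3/21 - x^2/6 - x


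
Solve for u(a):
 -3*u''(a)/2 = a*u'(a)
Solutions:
 u(a) = C1 + C2*erf(sqrt(3)*a/3)


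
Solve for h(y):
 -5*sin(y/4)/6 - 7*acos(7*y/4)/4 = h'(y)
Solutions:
 h(y) = C1 - 7*y*acos(7*y/4)/4 + sqrt(16 - 49*y^2)/4 + 10*cos(y/4)/3


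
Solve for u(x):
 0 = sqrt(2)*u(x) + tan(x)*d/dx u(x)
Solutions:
 u(x) = C1/sin(x)^(sqrt(2))


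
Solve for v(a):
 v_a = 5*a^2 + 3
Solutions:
 v(a) = C1 + 5*a^3/3 + 3*a


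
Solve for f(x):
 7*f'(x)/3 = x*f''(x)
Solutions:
 f(x) = C1 + C2*x^(10/3)


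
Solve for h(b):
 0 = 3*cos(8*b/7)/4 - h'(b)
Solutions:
 h(b) = C1 + 21*sin(8*b/7)/32


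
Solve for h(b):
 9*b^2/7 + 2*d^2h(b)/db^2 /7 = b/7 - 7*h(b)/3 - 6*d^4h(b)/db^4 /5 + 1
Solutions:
 h(b) = -27*b^2/49 + 3*b/49 + (C1*sin(2^(3/4)*sqrt(3)*35^(1/4)*b*cos(atan(sqrt(3405)/5)/2)/6) + C2*cos(2^(3/4)*sqrt(3)*35^(1/4)*b*cos(atan(sqrt(3405)/5)/2)/6))*exp(-2^(3/4)*sqrt(3)*35^(1/4)*b*sin(atan(sqrt(3405)/5)/2)/6) + (C3*sin(2^(3/4)*sqrt(3)*35^(1/4)*b*cos(atan(sqrt(3405)/5)/2)/6) + C4*cos(2^(3/4)*sqrt(3)*35^(1/4)*b*cos(atan(sqrt(3405)/5)/2)/6))*exp(2^(3/4)*sqrt(3)*35^(1/4)*b*sin(atan(sqrt(3405)/5)/2)/6) + 1353/2401


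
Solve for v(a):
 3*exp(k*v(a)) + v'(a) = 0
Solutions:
 v(a) = Piecewise((log(1/(C1*k + 3*a*k))/k, Ne(k, 0)), (nan, True))
 v(a) = Piecewise((C1 - 3*a, Eq(k, 0)), (nan, True))


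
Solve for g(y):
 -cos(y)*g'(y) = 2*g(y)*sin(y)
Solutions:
 g(y) = C1*cos(y)^2


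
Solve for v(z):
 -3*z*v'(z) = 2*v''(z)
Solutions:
 v(z) = C1 + C2*erf(sqrt(3)*z/2)


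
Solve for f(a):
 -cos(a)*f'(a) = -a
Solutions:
 f(a) = C1 + Integral(a/cos(a), a)


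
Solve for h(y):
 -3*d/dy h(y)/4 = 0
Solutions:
 h(y) = C1


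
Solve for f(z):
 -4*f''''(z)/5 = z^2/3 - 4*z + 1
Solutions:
 f(z) = C1 + C2*z + C3*z^2 + C4*z^3 - z^6/864 + z^5/24 - 5*z^4/96


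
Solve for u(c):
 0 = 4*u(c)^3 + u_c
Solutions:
 u(c) = -sqrt(2)*sqrt(-1/(C1 - 4*c))/2
 u(c) = sqrt(2)*sqrt(-1/(C1 - 4*c))/2


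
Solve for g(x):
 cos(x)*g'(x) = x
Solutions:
 g(x) = C1 + Integral(x/cos(x), x)


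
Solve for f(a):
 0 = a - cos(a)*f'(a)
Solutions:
 f(a) = C1 + Integral(a/cos(a), a)


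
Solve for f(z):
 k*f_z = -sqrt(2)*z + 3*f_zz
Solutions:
 f(z) = C1 + C2*exp(k*z/3) - sqrt(2)*z^2/(2*k) - 3*sqrt(2)*z/k^2


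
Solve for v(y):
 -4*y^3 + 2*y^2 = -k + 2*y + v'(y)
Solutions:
 v(y) = C1 + k*y - y^4 + 2*y^3/3 - y^2


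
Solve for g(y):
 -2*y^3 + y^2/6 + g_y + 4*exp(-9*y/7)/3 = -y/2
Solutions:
 g(y) = C1 + y^4/2 - y^3/18 - y^2/4 + 28*exp(-9*y/7)/27


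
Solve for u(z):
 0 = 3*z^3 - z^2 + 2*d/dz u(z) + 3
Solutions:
 u(z) = C1 - 3*z^4/8 + z^3/6 - 3*z/2


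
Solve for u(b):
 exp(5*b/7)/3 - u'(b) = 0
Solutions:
 u(b) = C1 + 7*exp(5*b/7)/15


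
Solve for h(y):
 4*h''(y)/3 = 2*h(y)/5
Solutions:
 h(y) = C1*exp(-sqrt(30)*y/10) + C2*exp(sqrt(30)*y/10)


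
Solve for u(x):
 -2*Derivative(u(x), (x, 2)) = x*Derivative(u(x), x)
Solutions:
 u(x) = C1 + C2*erf(x/2)


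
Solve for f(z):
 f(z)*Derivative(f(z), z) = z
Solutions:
 f(z) = -sqrt(C1 + z^2)
 f(z) = sqrt(C1 + z^2)


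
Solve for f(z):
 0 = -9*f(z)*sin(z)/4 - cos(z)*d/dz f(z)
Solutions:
 f(z) = C1*cos(z)^(9/4)


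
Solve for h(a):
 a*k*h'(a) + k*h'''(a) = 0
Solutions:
 h(a) = C1 + Integral(C2*airyai(-a) + C3*airybi(-a), a)


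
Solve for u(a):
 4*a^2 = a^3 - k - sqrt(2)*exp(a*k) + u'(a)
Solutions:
 u(a) = C1 - a^4/4 + 4*a^3/3 + a*k + sqrt(2)*exp(a*k)/k


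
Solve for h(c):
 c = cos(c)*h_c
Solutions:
 h(c) = C1 + Integral(c/cos(c), c)


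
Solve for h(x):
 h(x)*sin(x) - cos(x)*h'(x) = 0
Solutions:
 h(x) = C1/cos(x)


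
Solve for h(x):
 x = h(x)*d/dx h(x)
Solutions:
 h(x) = -sqrt(C1 + x^2)
 h(x) = sqrt(C1 + x^2)


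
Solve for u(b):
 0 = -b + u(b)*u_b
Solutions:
 u(b) = -sqrt(C1 + b^2)
 u(b) = sqrt(C1 + b^2)


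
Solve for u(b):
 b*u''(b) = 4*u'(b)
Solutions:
 u(b) = C1 + C2*b^5


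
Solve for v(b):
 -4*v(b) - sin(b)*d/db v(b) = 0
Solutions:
 v(b) = C1*(cos(b)^2 + 2*cos(b) + 1)/(cos(b)^2 - 2*cos(b) + 1)


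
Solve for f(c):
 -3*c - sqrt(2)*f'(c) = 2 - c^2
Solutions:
 f(c) = C1 + sqrt(2)*c^3/6 - 3*sqrt(2)*c^2/4 - sqrt(2)*c


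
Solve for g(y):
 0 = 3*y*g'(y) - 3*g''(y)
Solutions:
 g(y) = C1 + C2*erfi(sqrt(2)*y/2)


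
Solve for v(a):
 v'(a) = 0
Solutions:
 v(a) = C1


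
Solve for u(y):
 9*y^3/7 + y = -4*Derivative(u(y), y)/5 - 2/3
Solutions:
 u(y) = C1 - 45*y^4/112 - 5*y^2/8 - 5*y/6


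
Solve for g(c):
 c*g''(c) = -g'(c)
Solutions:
 g(c) = C1 + C2*log(c)


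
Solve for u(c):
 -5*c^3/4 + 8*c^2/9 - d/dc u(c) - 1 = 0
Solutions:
 u(c) = C1 - 5*c^4/16 + 8*c^3/27 - c


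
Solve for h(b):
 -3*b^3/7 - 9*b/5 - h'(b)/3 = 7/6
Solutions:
 h(b) = C1 - 9*b^4/28 - 27*b^2/10 - 7*b/2


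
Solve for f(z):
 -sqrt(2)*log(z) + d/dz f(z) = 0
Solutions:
 f(z) = C1 + sqrt(2)*z*log(z) - sqrt(2)*z


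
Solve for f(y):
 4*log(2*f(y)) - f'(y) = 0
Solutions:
 -Integral(1/(log(_y) + log(2)), (_y, f(y)))/4 = C1 - y


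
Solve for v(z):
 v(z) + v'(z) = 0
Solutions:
 v(z) = C1*exp(-z)


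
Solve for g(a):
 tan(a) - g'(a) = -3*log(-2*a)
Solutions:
 g(a) = C1 + 3*a*log(-a) - 3*a + 3*a*log(2) - log(cos(a))


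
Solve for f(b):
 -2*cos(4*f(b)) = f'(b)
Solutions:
 f(b) = -asin((C1 + exp(16*b))/(C1 - exp(16*b)))/4 + pi/4
 f(b) = asin((C1 + exp(16*b))/(C1 - exp(16*b)))/4


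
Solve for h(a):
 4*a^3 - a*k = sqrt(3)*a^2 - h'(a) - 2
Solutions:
 h(a) = C1 - a^4 + sqrt(3)*a^3/3 + a^2*k/2 - 2*a


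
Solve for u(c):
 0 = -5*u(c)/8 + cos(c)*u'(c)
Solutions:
 u(c) = C1*(sin(c) + 1)^(5/16)/(sin(c) - 1)^(5/16)


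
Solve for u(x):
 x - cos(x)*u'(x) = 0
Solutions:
 u(x) = C1 + Integral(x/cos(x), x)


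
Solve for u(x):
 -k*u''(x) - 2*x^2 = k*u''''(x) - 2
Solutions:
 u(x) = C1 + C2*x + C3*exp(-I*x) + C4*exp(I*x) - x^4/(6*k) + 3*x^2/k


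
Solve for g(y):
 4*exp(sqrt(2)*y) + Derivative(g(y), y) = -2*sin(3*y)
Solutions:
 g(y) = C1 - 2*sqrt(2)*exp(sqrt(2)*y) + 2*cos(3*y)/3


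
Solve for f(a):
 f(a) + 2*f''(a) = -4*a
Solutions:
 f(a) = C1*sin(sqrt(2)*a/2) + C2*cos(sqrt(2)*a/2) - 4*a


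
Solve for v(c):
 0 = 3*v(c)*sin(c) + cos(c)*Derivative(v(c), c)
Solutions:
 v(c) = C1*cos(c)^3


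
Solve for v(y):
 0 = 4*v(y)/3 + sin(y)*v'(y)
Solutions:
 v(y) = C1*(cos(y) + 1)^(2/3)/(cos(y) - 1)^(2/3)


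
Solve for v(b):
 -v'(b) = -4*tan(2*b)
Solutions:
 v(b) = C1 - 2*log(cos(2*b))


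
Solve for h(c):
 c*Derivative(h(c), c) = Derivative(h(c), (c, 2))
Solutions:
 h(c) = C1 + C2*erfi(sqrt(2)*c/2)


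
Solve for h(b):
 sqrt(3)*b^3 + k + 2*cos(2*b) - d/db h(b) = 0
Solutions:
 h(b) = C1 + sqrt(3)*b^4/4 + b*k + sin(2*b)


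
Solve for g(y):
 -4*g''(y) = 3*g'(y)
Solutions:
 g(y) = C1 + C2*exp(-3*y/4)


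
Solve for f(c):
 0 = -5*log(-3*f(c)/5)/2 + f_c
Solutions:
 -2*Integral(1/(log(-_y) - log(5) + log(3)), (_y, f(c)))/5 = C1 - c


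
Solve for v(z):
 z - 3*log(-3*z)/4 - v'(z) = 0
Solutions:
 v(z) = C1 + z^2/2 - 3*z*log(-z)/4 + 3*z*(1 - log(3))/4


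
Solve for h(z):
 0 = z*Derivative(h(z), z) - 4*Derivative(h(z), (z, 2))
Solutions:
 h(z) = C1 + C2*erfi(sqrt(2)*z/4)


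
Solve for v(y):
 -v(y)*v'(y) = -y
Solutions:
 v(y) = -sqrt(C1 + y^2)
 v(y) = sqrt(C1 + y^2)


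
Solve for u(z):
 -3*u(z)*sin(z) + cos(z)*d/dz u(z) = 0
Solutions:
 u(z) = C1/cos(z)^3


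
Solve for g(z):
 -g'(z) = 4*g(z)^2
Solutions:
 g(z) = 1/(C1 + 4*z)


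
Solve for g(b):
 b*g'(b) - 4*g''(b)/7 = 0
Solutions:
 g(b) = C1 + C2*erfi(sqrt(14)*b/4)


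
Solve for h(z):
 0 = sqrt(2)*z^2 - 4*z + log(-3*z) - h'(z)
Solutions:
 h(z) = C1 + sqrt(2)*z^3/3 - 2*z^2 + z*log(-z) + z*(-1 + log(3))


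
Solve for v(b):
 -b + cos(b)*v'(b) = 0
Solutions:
 v(b) = C1 + Integral(b/cos(b), b)


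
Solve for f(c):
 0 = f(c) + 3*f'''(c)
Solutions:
 f(c) = C3*exp(-3^(2/3)*c/3) + (C1*sin(3^(1/6)*c/2) + C2*cos(3^(1/6)*c/2))*exp(3^(2/3)*c/6)


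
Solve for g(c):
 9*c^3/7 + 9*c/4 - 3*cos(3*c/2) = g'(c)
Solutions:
 g(c) = C1 + 9*c^4/28 + 9*c^2/8 - 2*sin(3*c/2)


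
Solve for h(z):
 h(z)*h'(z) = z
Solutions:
 h(z) = -sqrt(C1 + z^2)
 h(z) = sqrt(C1 + z^2)


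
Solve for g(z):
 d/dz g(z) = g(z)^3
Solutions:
 g(z) = -sqrt(2)*sqrt(-1/(C1 + z))/2
 g(z) = sqrt(2)*sqrt(-1/(C1 + z))/2


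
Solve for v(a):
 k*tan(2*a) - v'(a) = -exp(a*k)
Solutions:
 v(a) = C1 - k*log(cos(2*a))/2 + Piecewise((exp(a*k)/k, Ne(k, 0)), (a, True))


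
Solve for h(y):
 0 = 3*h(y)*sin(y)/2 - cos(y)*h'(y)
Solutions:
 h(y) = C1/cos(y)^(3/2)


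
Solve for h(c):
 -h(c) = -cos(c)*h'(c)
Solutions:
 h(c) = C1*sqrt(sin(c) + 1)/sqrt(sin(c) - 1)


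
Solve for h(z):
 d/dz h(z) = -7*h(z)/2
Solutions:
 h(z) = C1*exp(-7*z/2)


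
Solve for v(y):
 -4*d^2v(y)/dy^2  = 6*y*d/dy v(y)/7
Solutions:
 v(y) = C1 + C2*erf(sqrt(21)*y/14)


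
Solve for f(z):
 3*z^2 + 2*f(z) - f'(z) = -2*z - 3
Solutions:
 f(z) = C1*exp(2*z) - 3*z^2/2 - 5*z/2 - 11/4


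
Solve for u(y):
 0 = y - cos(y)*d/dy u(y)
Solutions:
 u(y) = C1 + Integral(y/cos(y), y)


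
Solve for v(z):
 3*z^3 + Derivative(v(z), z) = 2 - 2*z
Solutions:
 v(z) = C1 - 3*z^4/4 - z^2 + 2*z


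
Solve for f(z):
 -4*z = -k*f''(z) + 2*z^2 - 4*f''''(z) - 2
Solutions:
 f(z) = C1 + C2*z + C3*exp(-z*sqrt(-k)/2) + C4*exp(z*sqrt(-k)/2) + z^4/(6*k) + 2*z^3/(3*k) + z^2*(-1 - 8/k)/k


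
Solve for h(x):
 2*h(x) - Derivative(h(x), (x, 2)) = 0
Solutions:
 h(x) = C1*exp(-sqrt(2)*x) + C2*exp(sqrt(2)*x)


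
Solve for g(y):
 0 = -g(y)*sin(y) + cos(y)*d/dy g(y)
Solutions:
 g(y) = C1/cos(y)


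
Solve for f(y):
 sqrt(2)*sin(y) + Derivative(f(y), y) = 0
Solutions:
 f(y) = C1 + sqrt(2)*cos(y)


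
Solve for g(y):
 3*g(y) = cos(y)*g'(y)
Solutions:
 g(y) = C1*(sin(y) + 1)^(3/2)/(sin(y) - 1)^(3/2)


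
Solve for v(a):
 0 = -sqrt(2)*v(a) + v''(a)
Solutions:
 v(a) = C1*exp(-2^(1/4)*a) + C2*exp(2^(1/4)*a)


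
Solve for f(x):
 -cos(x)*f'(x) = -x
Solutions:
 f(x) = C1 + Integral(x/cos(x), x)


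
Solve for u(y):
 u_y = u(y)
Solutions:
 u(y) = C1*exp(y)


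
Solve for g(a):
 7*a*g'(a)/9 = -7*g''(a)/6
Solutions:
 g(a) = C1 + C2*erf(sqrt(3)*a/3)


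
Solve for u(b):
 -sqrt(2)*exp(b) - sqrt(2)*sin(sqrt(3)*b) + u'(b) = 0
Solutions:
 u(b) = C1 + sqrt(2)*exp(b) - sqrt(6)*cos(sqrt(3)*b)/3


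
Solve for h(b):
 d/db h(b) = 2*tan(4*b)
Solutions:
 h(b) = C1 - log(cos(4*b))/2


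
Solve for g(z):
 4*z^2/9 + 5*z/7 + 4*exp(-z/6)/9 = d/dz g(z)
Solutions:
 g(z) = C1 + 4*z^3/27 + 5*z^2/14 - 8*exp(-z/6)/3


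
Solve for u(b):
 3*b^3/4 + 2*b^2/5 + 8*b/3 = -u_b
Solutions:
 u(b) = C1 - 3*b^4/16 - 2*b^3/15 - 4*b^2/3


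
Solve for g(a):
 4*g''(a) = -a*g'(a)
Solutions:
 g(a) = C1 + C2*erf(sqrt(2)*a/4)


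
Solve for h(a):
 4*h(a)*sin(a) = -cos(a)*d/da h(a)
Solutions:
 h(a) = C1*cos(a)^4


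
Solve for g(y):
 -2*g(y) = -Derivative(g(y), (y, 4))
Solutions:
 g(y) = C1*exp(-2^(1/4)*y) + C2*exp(2^(1/4)*y) + C3*sin(2^(1/4)*y) + C4*cos(2^(1/4)*y)


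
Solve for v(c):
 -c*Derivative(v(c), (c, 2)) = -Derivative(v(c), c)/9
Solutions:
 v(c) = C1 + C2*c^(10/9)


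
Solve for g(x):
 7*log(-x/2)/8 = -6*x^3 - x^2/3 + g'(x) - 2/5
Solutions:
 g(x) = C1 + 3*x^4/2 + x^3/9 + 7*x*log(-x)/8 + x*(-35*log(2) - 19)/40


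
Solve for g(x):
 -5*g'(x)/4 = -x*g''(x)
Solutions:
 g(x) = C1 + C2*x^(9/4)


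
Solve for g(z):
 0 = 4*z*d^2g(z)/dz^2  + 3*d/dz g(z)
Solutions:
 g(z) = C1 + C2*z^(1/4)


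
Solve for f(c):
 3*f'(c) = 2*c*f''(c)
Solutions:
 f(c) = C1 + C2*c^(5/2)


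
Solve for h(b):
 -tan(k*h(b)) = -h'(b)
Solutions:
 h(b) = Piecewise((-asin(exp(C1*k + b*k))/k + pi/k, Ne(k, 0)), (nan, True))
 h(b) = Piecewise((asin(exp(C1*k + b*k))/k, Ne(k, 0)), (nan, True))
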